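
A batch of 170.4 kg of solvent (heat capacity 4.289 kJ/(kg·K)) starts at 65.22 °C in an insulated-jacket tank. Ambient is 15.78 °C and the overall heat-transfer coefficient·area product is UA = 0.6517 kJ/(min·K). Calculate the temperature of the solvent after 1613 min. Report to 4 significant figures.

M c_p dT/dt = −UA(T − T_amb).
dT/dt = (T_ss − T)/τ with T_ss = T_amb = 15.7800 °C, τ = M c_p/UA = 170.4·4.289/0.6517 = 1121.44 min.
Integrating: T(t) = T_ss + (T₀ − T_ss) e^(−t/τ).
T(1613) = 15.7800 + (49.4400)·0.237325 = 27.5134 °C.

27.51 °C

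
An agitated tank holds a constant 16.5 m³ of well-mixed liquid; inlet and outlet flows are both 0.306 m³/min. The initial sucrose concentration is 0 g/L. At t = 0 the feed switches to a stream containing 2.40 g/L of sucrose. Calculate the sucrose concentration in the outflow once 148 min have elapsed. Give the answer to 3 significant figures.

Transient balance on the dissolved component: V dC/dt = Q(C_in − C).
So dC/dt = (C_in − C)/τ with τ = V/Q = 16.5/0.306 = 53.922 min.
C approaches C_in exponentially: C(t) = C_in + (C₀ − C_in) e^(−t/τ).
C(148) = 2.40 + (0 − 2.40)·e^(−148/53.922) = 2.40 + (-2.4000)·0.064266 = 2.2458 g/L.

2.25 g/L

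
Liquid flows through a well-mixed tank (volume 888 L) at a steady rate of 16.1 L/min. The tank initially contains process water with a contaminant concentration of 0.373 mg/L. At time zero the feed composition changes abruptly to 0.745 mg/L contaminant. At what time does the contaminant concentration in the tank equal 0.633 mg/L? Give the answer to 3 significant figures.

66.2 min

Species balance: V dC/dt = Q(C_in − C) ⇒ τ = V/Q = 55.155 min.
C(t) = C_in + (C₀ − C_in) e^(−t/τ). Set C = 0.633 and solve for t:
e^(−t/τ) = (C − C_in)/(C₀ − C_in) = (0.633 − 0.745)/(0.373 − 0.745) = 0.30108
t = −τ ln(…) = 55.155 × 1.2004 = 66.208 min.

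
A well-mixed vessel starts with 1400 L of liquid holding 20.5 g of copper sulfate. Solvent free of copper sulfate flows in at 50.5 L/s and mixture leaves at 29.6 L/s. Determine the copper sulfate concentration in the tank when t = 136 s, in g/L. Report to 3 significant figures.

Total volume: dV/dt = Q_in − Q_out = 20.900 L/s, so V(t) = 1400 + 20.900 t and V(136) = 4242.4 L.
Species balance (pure solvent in): dm/dt = −Q_out · m/V(t).
Separate: dm/m = −Q_out dt/V(t) ⇒ ln(m/m₀) = −(Q_out/(Q_in−Q_out)) ln(V/V₀).
m = m₀ (V₀/V)^(Q_out/(Q_in−Q_out)) = 20.5 × (1400/4242.4)^(1.4163) = 4.2643 g.
C = m/V = 4.2643/4242.4 = 0.0010052 g/L.

0.00101 g/L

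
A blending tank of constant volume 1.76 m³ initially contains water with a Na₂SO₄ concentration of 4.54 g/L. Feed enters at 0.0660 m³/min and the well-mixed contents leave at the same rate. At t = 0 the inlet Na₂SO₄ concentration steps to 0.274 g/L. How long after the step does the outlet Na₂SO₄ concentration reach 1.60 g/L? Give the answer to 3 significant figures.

Unsteady species balance (constant V, well mixed): V dC/dt = Q(C_in − C), so τ = V/Q = 26.667 min.
C(t) = C_in + (C₀ − C_in) e^(−t/τ). Set C = 1.60 and solve for t:
e^(−t/τ) = (C − C_in)/(C₀ − C_in) = (1.60 − 0.274)/(4.54 − 0.274) = 0.31083
t = −τ ln(…) = 26.667 × 1.1685 = 31.160 min.

31.2 min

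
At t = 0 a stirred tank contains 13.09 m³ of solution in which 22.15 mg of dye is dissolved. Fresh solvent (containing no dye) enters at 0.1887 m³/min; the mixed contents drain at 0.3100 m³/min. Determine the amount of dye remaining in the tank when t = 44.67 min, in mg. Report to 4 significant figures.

5.653 mg

Total volume: dV/dt = Q_in − Q_out = -0.121300 m³/min, so V(t) = 13.09 − 0.121300 t and V(44.67) = 7.67153 m³.
No dye enters, so dm/dt = −Q_out · (m/V).
dm/m = −Q_out dt/(V₀ − 0.121300 t); integrating gives ln(m/m₀) = −(Q_out/(Q_in−Q_out)) ln(V/V₀).
m = m₀ (V₀/V)^(Q_out/(Q_in−Q_out)) = 22.15 × (13.09/7.67153)^(-2.55565) = 5.65348 mg.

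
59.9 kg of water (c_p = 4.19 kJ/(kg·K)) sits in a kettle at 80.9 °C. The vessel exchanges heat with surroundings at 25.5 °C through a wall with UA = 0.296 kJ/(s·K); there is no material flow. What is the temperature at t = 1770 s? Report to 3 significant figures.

First-law balance (no shaft work): M c_p dT/dt = −UA(T − T_amb).
dT/dt = (T_ss − T)/τ with T_ss = T_amb = 25.500 °C, τ = M c_p/UA = 59.9·4.19/0.296 = 847.91 s.
Solution: T(t) = T_ss + (T₀ − T_ss) e^(−t/τ).
T(1770) = 25.500 + (55.400)·0.12400 = 32.369 °C.

32.4 °C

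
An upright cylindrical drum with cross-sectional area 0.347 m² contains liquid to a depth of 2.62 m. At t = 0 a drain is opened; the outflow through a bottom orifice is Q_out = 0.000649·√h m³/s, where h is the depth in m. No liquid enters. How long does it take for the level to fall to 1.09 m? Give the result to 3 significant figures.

614 s

A dh/dt = −Q_out = −0.000649 √h.
∫ h^(−1/2) dh = −(0.000649/A) ∫ dt, giving 2√h = 2√h₀ − (0.000649/A) t.
t = 2A(√h₀ − √h)/0.000649 = 2·0.347·(√2.62 − √1.09)/0.000649
  = 0.69400 × (1.6186 − 1.0440) / 0.000649 = 614.45 s.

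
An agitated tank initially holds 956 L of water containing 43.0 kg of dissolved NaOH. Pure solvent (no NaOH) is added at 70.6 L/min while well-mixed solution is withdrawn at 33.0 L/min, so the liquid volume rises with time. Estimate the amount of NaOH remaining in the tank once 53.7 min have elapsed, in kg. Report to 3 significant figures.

Total volume: dV/dt = Q_in − Q_out = 37.600 L/min, so V(t) = 956 + 37.600 t and V(53.7) = 2975.1 L.
Solute balance: dm/dt = 0 − Q_out C = −Q_out m/V(t).
dm/m = −Q_out dt/(V₀ + 37.600 t); integrating gives ln(m/m₀) = −(Q_out/(Q_in−Q_out)) ln(V/V₀).
m = m₀ (V₀/V)^(Q_out/(Q_in−Q_out)) = 43.0 × (956/2975.1)^(0.87766) = 15.876 kg.

15.9 kg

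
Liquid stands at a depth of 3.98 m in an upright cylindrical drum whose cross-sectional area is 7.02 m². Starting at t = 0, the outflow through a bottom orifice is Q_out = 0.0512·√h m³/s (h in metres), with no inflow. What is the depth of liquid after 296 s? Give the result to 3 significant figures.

0.838 m

Mass balance (ρ constant): A dh/dt = −0.0512 √h.
This is separable: 2 d(√h)/dt = −0.0512/A, so √h = √h₀ − (0.0512/(2A)) t.
√h = √3.98 − 0.0512·296/(2·7.02) = 1.9950 − 1.0794 = 0.91556.
h = 0.91556² = 0.83826 m.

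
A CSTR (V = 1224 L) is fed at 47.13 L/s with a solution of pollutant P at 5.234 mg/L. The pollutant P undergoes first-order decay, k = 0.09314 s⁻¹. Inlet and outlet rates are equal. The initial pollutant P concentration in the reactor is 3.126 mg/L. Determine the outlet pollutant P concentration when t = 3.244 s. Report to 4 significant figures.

V dC/dt = Q(C_in − C) − k V C.
dC/dt = (Q/V) C_in − (Q/V + k) C; effective rate a = Q/V + k = 0.0385049 + 0.09314 = 0.131645 s⁻¹.
C_ss = Q C_in/(Q + kV) = 1.53090 mg/L; C(t) = C_ss + (C₀ − C_ss) e^(−a t).
C(3.244) = 1.53090 + (1.59510)·e^(−0.131645·3.244) = 1.53090 + (1.59510)·0.652427 = 2.57158 mg/L.

2.572 mg/L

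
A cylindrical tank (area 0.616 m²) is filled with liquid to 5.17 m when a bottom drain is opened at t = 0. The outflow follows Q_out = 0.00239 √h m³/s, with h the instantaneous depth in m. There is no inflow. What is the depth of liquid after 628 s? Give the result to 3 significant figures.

Volume balance on the tank: A dh/dt = −0.00239 √h.
Separate and integrate: 2(√h − √h₀) = −(0.00239/A) t.
√h = √5.17 − 0.00239·628/(2·0.616) = 2.2738 − 1.2183 = 1.0555.
h = 1.0555² = 1.1140 m.

1.11 m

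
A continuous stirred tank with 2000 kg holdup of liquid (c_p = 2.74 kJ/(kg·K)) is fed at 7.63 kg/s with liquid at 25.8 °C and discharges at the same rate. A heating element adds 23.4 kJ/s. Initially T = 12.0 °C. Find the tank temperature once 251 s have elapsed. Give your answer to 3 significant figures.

M c_p dT/dt = ṁ c_p (T_in − T) + Q̇.
Rearrange: dT/dt = (T_ss − T)/τ with τ = M/ṁ = 262.12 s and T_ss = T_in + Q̇/(ṁ c_p) = 26.919 °C.
This is linear first-order; T(t) = T_ss + (T₀ − T_ss) e^(−t/τ).
T(251) = 26.919 + (-14.919)·e^(−251/262.12) = 26.919 + (-14.919)·0.38383 = 21.193 °C.

21.2 °C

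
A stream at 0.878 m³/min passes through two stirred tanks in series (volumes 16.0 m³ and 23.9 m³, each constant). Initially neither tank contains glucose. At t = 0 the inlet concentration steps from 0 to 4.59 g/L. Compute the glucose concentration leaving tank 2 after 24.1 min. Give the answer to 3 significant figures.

Each tank obeys Vᵢ dCᵢ/dt = Q(Cᵢ₋₁ − Cᵢ), so τᵢ = Vᵢ/Q.
τ₁ = 16.0/0.878 = 18.223 min; τ₂ = 23.9/0.878 = 27.221 min.
Tank 1: C₁ = C_in(1 − e^(−t/τ₁)). Tank 2 (τ₁ ≠ τ₂): C₂ = C_in[1 − (τ₁ e^(−t/τ₁) − τ₂ e^(−t/τ₂))/(τ₁ − τ₂)].
At t = 24.1: e^(−t/τ₁) = 0.26647, e^(−t/τ₂) = 0.41257.
C₂ = 4.59·[1 − (18.223·0.26647 − 27.221·0.41257)/(-8.9977)] = 4.59·0.29153 = 1.3381 g/L.

1.34 g/L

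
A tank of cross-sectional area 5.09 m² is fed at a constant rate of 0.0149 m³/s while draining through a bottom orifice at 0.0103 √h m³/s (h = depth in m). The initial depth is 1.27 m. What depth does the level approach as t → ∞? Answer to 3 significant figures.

2.09 m

A dh/dt = Q_in − 0.0103 √h. Steady state requires inflow = outflow:
Q_in = 0.0103 √h_ss ⇒ √h_ss = 0.0149/0.0103 = 1.4466.
h_ss = 1.4466² = 2.0927 m. (Since h₀ = 1.27 m < h_ss, the level will rise toward this value.)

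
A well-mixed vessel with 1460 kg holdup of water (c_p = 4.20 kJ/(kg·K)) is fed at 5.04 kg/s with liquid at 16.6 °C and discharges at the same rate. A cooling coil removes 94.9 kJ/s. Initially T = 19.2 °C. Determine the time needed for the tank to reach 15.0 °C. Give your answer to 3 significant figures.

M c_p dT/dt = ṁ c_p (T_in − T) − Q̇.
τ = M/ṁ = 289.68 s; T_ss = T_in − Q̇/(ṁ c_p) = 12.117 °C.
T(t) = T_ss + (T₀ − T_ss) e^(−t/τ). Set T = 15.0:
e^(−t/τ) = (15.0 − 12.117)/(19.2 − 12.117) = 0.40705
t = −289.68 · ln(0.40705) = 260.37 s.

260 s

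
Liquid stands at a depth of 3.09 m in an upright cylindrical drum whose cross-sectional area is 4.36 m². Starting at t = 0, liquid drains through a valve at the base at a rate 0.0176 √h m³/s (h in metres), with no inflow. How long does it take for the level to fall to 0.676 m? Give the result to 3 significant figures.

With no inflow, A dh/dt = −0.0176 √h.
∫ h^(−1/2) dh = −(0.0176/A) ∫ dt, giving 2√h = 2√h₀ − (0.0176/A) t.
t = 2A(√h₀ − √h)/0.0176 = 2·4.36·(√3.09 − √0.676)/0.0176
  = 8.7200 × (1.7578 − 0.82219) / 0.0176 = 463.57 s.

464 s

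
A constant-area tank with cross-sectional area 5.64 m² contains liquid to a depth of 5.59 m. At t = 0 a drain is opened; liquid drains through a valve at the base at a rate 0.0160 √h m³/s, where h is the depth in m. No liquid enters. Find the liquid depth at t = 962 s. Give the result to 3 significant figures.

A dh/dt = −Q_out = −0.0160 √h.
Separate and integrate: 2(√h − √h₀) = −(0.0160/A) t.
√h = √5.59 − 0.0160·962/(2·5.64) = 2.3643 − 1.3645 = 0.99978.
h = 0.99978² = 0.99956 m.

1.00 m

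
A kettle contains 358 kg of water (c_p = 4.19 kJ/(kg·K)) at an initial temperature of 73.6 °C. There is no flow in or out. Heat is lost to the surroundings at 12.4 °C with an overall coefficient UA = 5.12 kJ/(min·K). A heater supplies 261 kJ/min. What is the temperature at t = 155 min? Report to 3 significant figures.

Lumped-capacitance energy balance: M c_p dT/dt = UA(T_amb − T) + Q̇.
dT/dt = (T_ss − T)/τ with T_ss = T_amb + Q̇/UA = 12.4 + 261/5.12 = 63.377 °C, τ = M c_p/UA = 358·4.19/5.12 = 292.97 min.
T approaches T_ss exponentially: T(t) = T_ss + (T₀ − T_ss) e^(−t/τ).
T(155) = 63.377 + (10.223)·0.58916 = 69.400 °C.

69.4 °C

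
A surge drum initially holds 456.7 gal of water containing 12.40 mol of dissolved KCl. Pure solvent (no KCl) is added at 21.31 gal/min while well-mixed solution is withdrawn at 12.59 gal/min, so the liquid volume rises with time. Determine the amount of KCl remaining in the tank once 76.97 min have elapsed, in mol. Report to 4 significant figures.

3.362 mol

Let m(t) be the amount of KCl. Volume: V(t) = V₀ + (Q_in − Q_out) t = 456.7 + 8.72000 t; V(76.97) = 1127.88 gal.
Species balance (pure solvent in): dm/dt = −Q_out · m/V(t).
Separate: dm/m = −Q_out dt/V(t) ⇒ ln(m/m₀) = −(Q_out/(Q_in−Q_out)) ln(V/V₀).
m = m₀ (V₀/V)^(Q_out/(Q_in−Q_out)) = 12.40 × (456.7/1127.88)^(1.44381) = 3.36154 mol.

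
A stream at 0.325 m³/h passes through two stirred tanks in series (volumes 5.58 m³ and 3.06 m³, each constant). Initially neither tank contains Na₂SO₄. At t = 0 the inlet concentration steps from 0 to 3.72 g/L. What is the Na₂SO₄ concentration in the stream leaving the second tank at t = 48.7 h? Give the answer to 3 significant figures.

3.26 g/L

Species balance on tank i: dCᵢ/dt = (Cᵢ₋₁ − Cᵢ)/τᵢ with τᵢ = Vᵢ/Q.
τ₁ = 5.58/0.325 = 17.169 h; τ₂ = 3.06/0.325 = 9.4154 h.
Tank 1: C₁ = C_in(1 − e^(−t/τ₁)). Tank 2 (τ₁ ≠ τ₂): C₂ = C_in[1 − (τ₁ e^(−t/τ₁) − τ₂ e^(−t/τ₂))/(τ₁ − τ₂)].
At t = 48.7: e^(−t/τ₁) = 0.058632, e^(−t/τ₂) = 0.0056710.
C₂ = 3.72·[1 − (17.169·0.058632 − 9.4154·0.0056710)/(7.7538)] = 3.72·0.87706 = 3.2627 g/L.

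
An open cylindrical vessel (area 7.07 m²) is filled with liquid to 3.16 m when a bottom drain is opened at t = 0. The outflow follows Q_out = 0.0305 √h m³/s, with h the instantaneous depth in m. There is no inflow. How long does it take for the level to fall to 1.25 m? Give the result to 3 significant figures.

Accumulation of liquid (constant cross-section A): A dh/dt = −0.0305 √h.
This is separable: 2 d(√h)/dt = −0.0305/A, so √h = √h₀ − (0.0305/(2A)) t.
t = 2A(√h₀ − √h)/0.0305 = 2·7.07·(√3.16 − √1.25)/0.0305
  = 14.140 × (1.7776 − 1.1180) / 0.0305 = 305.80 s.

306 s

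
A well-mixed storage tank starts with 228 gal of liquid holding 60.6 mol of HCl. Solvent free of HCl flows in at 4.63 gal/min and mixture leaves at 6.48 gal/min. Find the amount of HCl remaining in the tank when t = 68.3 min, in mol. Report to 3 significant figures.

3.58 mol

Total volume: dV/dt = Q_in − Q_out = -1.8500 gal/min, so V(t) = 228 − 1.8500 t and V(68.3) = 101.64 gal.
Species balance (pure solvent in): dm/dt = −Q_out · m/V(t).
dm/m = −Q_out dt/(V₀ − 1.8500 t); integrating gives ln(m/m₀) = −(Q_out/(Q_in−Q_out)) ln(V/V₀).
m = m₀ (V₀/V)^(Q_out/(Q_in−Q_out)) = 60.6 × (228/101.64)^(-3.5027) = 3.5773 mol.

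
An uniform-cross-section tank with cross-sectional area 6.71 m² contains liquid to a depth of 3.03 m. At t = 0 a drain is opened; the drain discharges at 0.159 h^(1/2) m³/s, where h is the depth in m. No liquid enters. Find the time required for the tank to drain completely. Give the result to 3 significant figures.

Volume balance on the tank: A dh/dt = −0.159 √h.
∫ h^(−1/2) dh = −(0.159/A) ∫ dt, giving 2√h = 2√h₀ − (0.159/A) t.
Tank is empty when √h = 0: t_empty = 2A√h₀/0.159.
t_empty = 2·6.71·√3.03/0.159 = 13.420·1.7407/0.159 = 146.92 s.

147 s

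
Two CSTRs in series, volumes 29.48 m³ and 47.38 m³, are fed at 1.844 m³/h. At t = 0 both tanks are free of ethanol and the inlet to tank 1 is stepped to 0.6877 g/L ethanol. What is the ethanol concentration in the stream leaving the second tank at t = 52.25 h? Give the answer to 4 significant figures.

Species balance on tank i: dCᵢ/dt = (Cᵢ₋₁ − Cᵢ)/τᵢ with τᵢ = Vᵢ/Q.
τ₁ = 29.48/1.844 = 15.9870 h; τ₂ = 47.38/1.844 = 25.6941 h.
Solving the cascade with C₁(0)=C₂(0)=0 gives C₂(t) = C_in[1 − (τ₁ e^(−t/τ₁) − τ₂ e^(−t/τ₂))/(τ₁ − τ₂)].
At t = 52.25: e^(−t/τ₁) = 0.0380717, e^(−t/τ₂) = 0.130872.
C₂ = 0.6877·[1 − (15.9870·0.0380717 − 25.6941·0.130872)/(-9.70716)] = 0.6877·0.716293 = 0.492595 g/L.

0.4926 g/L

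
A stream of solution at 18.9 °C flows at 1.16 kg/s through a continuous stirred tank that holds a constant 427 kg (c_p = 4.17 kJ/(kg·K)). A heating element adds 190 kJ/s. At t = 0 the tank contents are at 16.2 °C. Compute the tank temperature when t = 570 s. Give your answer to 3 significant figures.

Energy balance: M c_p dT/dt = ṁ c_p (T_in − T) + 190.
Rearrange: dT/dt = (T_ss − T)/τ with τ = M/ṁ = 368.10 s and T_ss = T_in + Q̇/(ṁ c_p) = 58.179 °C.
Integrating: T(t) = T_ss + (T₀ − T_ss) e^(−t/τ).
T(570) = 58.179 + (-41.979)·e^(−570/368.10) = 58.179 + (-41.979)·0.21257 = 49.255 °C.

49.3 °C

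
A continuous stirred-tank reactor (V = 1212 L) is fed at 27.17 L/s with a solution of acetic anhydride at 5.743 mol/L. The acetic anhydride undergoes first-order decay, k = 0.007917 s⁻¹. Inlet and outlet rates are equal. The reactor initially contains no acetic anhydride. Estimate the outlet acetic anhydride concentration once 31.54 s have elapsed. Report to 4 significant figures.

V dC/dt = Q(C_in − C) − k V C.
dC/dt = (Q/V) C_in − (Q/V + k) C; effective rate a = Q/V + k = 0.0224175 + 0.007917 = 0.0303345 s⁻¹.
C_ss = Q C_in/(Q + kV) = 4.24413 mol/L; C(t) = C_ss + (C₀ − C_ss) e^(−a t).
C(31.54) = 4.24413 + (-4.24413)·e^(−0.0303345·31.54) = 4.24413 + (-4.24413)·0.384139 = 2.61380 mol/L.

2.614 mol/L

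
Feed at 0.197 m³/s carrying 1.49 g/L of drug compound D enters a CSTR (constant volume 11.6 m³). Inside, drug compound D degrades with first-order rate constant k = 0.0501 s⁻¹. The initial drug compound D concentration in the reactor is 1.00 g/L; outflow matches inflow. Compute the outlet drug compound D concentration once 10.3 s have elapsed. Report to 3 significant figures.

0.689 g/L

Species balance: V dC/dt = Q C_in − Q C − k V C.
dC/dt = (Q/V) C_in − (Q/V + k) C; effective rate a = Q/V + k = 0.016983 + 0.0501 = 0.067083 s⁻¹.
C_ss = Q C_in/(Q + kV) = 0.37721 g/L; C(t) = C_ss + (C₀ − C_ss) e^(−a t).
C(10.3) = 0.37721 + (0.62279)·e^(−0.067083·10.3) = 0.37721 + (0.62279)·0.50110 = 0.68929 g/L.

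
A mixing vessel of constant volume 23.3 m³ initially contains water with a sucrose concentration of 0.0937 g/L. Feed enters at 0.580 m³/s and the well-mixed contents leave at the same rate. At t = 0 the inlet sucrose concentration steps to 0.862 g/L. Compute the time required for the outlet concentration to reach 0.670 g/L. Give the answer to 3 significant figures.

Species balance: V dC/dt = Q(C_in − C) ⇒ τ = V/Q = 40.172 s.
C(t) = C_in + (C₀ − C_in) e^(−t/τ). Set C = 0.670 and solve for t:
e^(−t/τ) = (C − C_in)/(C₀ − C_in) = (0.670 − 0.862)/(0.0937 − 0.862) = 0.24990
t = −τ ln(…) = 40.172 × 1.3867 = 55.706 s.

55.7 s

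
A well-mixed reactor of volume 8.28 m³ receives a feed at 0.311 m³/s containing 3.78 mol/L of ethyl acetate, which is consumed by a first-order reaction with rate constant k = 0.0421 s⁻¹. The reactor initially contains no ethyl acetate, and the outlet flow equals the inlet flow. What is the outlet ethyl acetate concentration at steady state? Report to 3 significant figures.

1.78 mol/L

Species balance: V dC/dt = Q C_in − Q C − k V C.
At steady state: 0 = Q C_in − (Q + kV) C_ss, so C_ss = Q C_in/(Q + kV).
C_ss = 0.311·3.78/(0.311 + 0.0421·8.28) = 1.1756/0.65959 = 1.7823 mol/L.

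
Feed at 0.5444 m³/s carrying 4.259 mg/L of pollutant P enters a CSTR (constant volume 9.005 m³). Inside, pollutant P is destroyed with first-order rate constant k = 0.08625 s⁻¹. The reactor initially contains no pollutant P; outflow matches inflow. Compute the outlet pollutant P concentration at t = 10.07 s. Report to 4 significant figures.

1.354 mg/L

Accumulation = in − out − consumed: V dC/dt = Q C_in − Q C − k V C.
This is linear with rate a = Q/V + k = 0.146705 s⁻¹.
C_ss = Q C_in/(Q + kV) = 1.75508 mg/L; C(t) = C_ss + (C₀ − C_ss) e^(−a t).
C(10.07) = 1.75508 + (-1.75508)·e^(−0.146705·10.07) = 1.75508 + (-1.75508)·0.228248 = 1.35448 mg/L.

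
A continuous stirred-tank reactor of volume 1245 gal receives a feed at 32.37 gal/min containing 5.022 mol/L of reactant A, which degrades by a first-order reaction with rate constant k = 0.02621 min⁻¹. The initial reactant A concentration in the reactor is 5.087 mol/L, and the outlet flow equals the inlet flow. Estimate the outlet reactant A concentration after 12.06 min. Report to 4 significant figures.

3.879 mol/L

Accumulation = in − out − consumed: V dC/dt = Q C_in − Q C − k V C.
dC/dt = (Q/V) C_in − (Q/V + k) C; effective rate a = Q/V + k = 0.0260000 + 0.02621 = 0.0522100 min⁻¹.
C_ss = Q C_in/(Q + kV) = 2.50090 mol/L; C(t) = C_ss + (C₀ − C_ss) e^(−a t).
C(12.06) = 2.50090 + (2.58610)·e^(−0.0522100·12.06) = 2.50090 + (2.58610)·0.532777 = 3.87871 mol/L.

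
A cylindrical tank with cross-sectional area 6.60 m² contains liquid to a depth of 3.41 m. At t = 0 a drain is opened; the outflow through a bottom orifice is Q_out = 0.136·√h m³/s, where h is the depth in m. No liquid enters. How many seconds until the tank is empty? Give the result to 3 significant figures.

A dh/dt = −Q_out = −0.136 √h.
Separate and integrate: 2(√h − √h₀) = −(0.136/A) t.
Set h = 0: 2√h₀ = (0.136/A) t_empty ⇒ t_empty = 2A√h₀/0.136.
t_empty = 2·6.60·√3.41/0.136 = 13.200·1.8466/0.136 = 179.23 s.

179 s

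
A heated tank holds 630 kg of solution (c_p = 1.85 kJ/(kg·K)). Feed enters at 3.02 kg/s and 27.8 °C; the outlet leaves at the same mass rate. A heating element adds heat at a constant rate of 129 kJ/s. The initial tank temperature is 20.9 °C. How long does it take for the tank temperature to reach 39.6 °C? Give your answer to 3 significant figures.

204 s

M c_p dT/dt = ṁ c_p (T_in − T) + Q̇.
τ = M/ṁ = 208.61 s; T_ss = T_in + Q̇/(ṁ c_p) = 50.889 °C.
T(t) = T_ss + (T₀ − T_ss) e^(−t/τ). Set T = 39.6:
e^(−t/τ) = (39.6 − 50.889)/(20.9 − 50.889) = 0.37644
t = −208.61 · ln(0.37644) = 203.81 s.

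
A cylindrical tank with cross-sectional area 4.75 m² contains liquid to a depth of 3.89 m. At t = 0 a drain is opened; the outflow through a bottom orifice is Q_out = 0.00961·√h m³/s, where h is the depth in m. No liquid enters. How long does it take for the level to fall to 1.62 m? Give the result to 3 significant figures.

Unsteady balance on liquid volume: A dh/dt = −0.00961 √h.
Separate and integrate: 2(√h − √h₀) = −(0.00961/A) t.
t = 2A(√h₀ − √h)/0.00961 = 2·4.75·(√3.89 − √1.62)/0.00961
  = 9.5000 × (1.9723 − 1.2728) / 0.00961 = 691.51 s.

692 s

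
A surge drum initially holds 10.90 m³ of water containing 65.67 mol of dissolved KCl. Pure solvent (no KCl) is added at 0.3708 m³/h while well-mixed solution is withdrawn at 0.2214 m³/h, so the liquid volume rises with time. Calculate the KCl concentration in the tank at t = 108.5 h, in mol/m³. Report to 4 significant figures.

0.6278 mol/m³

Let m(t) be the amount of KCl. Volume: V(t) = V₀ + (Q_in − Q_out) t = 10.90 + 0.149400 t; V(108.5) = 27.1099 m³.
Species balance (pure solvent in): dm/dt = −Q_out · m/V(t).
dm/m = −Q_out dt/(V₀ + 0.149400 t); integrating gives ln(m/m₀) = −(Q_out/(Q_in−Q_out)) ln(V/V₀).
m = m₀ (V₀/V)^(Q_out/(Q_in−Q_out)) = 65.67 × (10.90/27.1099)^(1.48193) = 17.0203 mol.
C = m/V = 17.0203/27.1099 = 0.627824 mol/m³.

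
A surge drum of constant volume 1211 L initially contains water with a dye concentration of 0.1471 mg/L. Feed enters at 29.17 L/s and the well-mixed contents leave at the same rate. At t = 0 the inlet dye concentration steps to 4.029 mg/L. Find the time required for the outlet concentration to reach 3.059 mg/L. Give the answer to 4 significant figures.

Species balance on the tank: V dC/dt = Q(C_in − C), so τ = V/Q = 41.5153 s.
C(t) = C_in + (C₀ − C_in) e^(−t/τ). Set C = 3.059 and solve for t:
e^(−t/τ) = (C − C_in)/(C₀ − C_in) = (3.059 − 4.029)/(0.1471 − 4.029) = 0.249878
t = −τ ln(…) = 41.5153 × 1.38678 = 57.5727 s.

57.57 s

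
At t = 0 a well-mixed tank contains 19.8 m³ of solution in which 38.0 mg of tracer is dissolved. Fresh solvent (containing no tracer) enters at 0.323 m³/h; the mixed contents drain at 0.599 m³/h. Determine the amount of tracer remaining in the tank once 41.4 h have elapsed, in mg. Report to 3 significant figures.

5.87 mg

Let m(t) be the amount of tracer. Volume: V(t) = V₀ + (Q_in − Q_out) t = 19.8 − 0.27600 t; V(41.4) = 8.3736 m³.
Species balance (pure solvent in): dm/dt = −Q_out · m/V(t).
dm/m = −Q_out dt/(V₀ − 0.27600 t); integrating gives ln(m/m₀) = −(Q_out/(Q_in−Q_out)) ln(V/V₀).
m = m₀ (V₀/V)^(Q_out/(Q_in−Q_out)) = 38.0 × (19.8/8.3736)^(-2.1703) = 5.8699 mg.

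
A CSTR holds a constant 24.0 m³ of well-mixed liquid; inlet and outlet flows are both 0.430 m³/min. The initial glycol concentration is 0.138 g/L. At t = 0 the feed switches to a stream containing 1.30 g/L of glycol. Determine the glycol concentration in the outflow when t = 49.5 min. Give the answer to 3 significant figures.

0.821 g/L

Transient balance on the dissolved component: V dC/dt = Q(C_in − C).
Time constant τ = V/Q = 24.0/0.430 = 55.814 min.
Solution: C(t) = C_in + (C₀ − C_in) e^(−t/τ).
C(49.5) = 1.30 + (0.138 − 1.30)·e^(−49.5/55.814) = 1.30 + (-1.1620)·0.41194 = 0.82132 g/L.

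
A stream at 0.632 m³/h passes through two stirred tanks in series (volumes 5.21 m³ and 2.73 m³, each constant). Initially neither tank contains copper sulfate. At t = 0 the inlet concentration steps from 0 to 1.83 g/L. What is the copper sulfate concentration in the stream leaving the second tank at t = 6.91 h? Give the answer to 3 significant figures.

Species balance on tank i: dCᵢ/dt = (Cᵢ₋₁ − Cᵢ)/τᵢ with τᵢ = Vᵢ/Q.
τ₁ = 5.21/0.632 = 8.2437 h; τ₂ = 2.73/0.632 = 4.3196 h.
Solving the cascade with C₁(0)=C₂(0)=0 gives C₂(t) = C_in[1 − (τ₁ e^(−t/τ₁) − τ₂ e^(−t/τ₂))/(τ₁ − τ₂)].
At t = 6.91: e^(−t/τ₁) = 0.43248, e^(−t/τ₂) = 0.20196.
C₂ = 1.83·[1 − (8.2437·0.43248 − 4.3196·0.20196)/(3.9241)] = 1.83·0.31376 = 0.57419 g/L.

0.574 g/L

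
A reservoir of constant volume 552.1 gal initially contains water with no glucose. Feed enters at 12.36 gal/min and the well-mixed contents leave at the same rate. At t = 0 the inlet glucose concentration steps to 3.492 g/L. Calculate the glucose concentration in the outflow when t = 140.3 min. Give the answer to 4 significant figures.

3.341 g/L

Accumulation = in − out for the solute gives V dC/dt = Q(C_in − C).
So dC/dt = (C_in − C)/τ with τ = V/Q = 552.1/12.36 = 44.6683 min.
This is linear first-order; C(t) = C_in + (C₀ − C_in) e^(−t/τ).
C(140.3) = 3.492 + (0 − 3.492)·e^(−140.3/44.6683) = 3.492 + (-3.49200)·0.0432425 = 3.34100 g/L.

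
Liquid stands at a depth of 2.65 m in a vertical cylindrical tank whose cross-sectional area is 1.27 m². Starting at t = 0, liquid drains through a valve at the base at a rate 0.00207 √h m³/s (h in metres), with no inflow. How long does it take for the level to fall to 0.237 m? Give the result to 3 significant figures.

1400 s

Accumulation of liquid (constant cross-section A): A dh/dt = −0.00207 √h.
Separate and integrate: 2(√h − √h₀) = −(0.00207/A) t.
t = 2A(√h₀ − √h)/0.00207 = 2·1.27·(√2.65 − √0.237)/0.00207
  = 2.5400 × (1.6279 − 0.48683) / 0.00207 = 1400.1 s.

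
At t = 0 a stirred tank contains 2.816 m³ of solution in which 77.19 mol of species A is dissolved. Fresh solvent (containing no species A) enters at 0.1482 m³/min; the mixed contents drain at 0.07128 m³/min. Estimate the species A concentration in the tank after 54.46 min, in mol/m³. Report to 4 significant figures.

4.736 mol/m³

Let m(t) be the amount of species A. Volume: V(t) = V₀ + (Q_in − Q_out) t = 2.816 + 0.0769200 t; V(54.46) = 7.00506 m³.
Species balance (pure solvent in): dm/dt = −Q_out · m/V(t).
Separate: dm/m = −Q_out dt/V(t) ⇒ ln(m/m₀) = −(Q_out/(Q_in−Q_out)) ln(V/V₀).
m = m₀ (V₀/V)^(Q_out/(Q_in−Q_out)) = 77.19 × (2.816/7.00506)^(0.926677) = 33.1743 mol.
C = m/V = 33.1743/7.00506 = 4.73576 mol/m³.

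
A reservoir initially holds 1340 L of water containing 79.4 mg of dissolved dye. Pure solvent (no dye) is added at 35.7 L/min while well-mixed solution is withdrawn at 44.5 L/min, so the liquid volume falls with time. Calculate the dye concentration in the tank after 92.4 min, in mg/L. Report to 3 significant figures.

Total volume: dV/dt = Q_in − Q_out = -8.8000 L/min, so V(t) = 1340 − 8.8000 t and V(92.4) = 526.88 L.
No dye enters, so dm/dt = −Q_out · (m/V).
dm/m = −Q_out dt/(V₀ − 8.8000 t); integrating gives ln(m/m₀) = −(Q_out/(Q_in−Q_out)) ln(V/V₀).
m = m₀ (V₀/V)^(Q_out/(Q_in−Q_out)) = 79.4 × (1340/526.88)^(-5.0568) = 0.70765 mg.
C = m/V = 0.70765/526.88 = 0.0013431 mg/L.

0.00134 mg/L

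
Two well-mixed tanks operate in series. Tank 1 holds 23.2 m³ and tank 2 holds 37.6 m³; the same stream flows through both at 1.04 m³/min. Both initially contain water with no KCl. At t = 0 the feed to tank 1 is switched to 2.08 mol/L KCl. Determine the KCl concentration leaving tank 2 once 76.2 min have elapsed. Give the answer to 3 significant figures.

Time constants: τᵢ = Vᵢ/Q for each well-mixed tank.
τ₁ = 23.2/1.04 = 22.308 min; τ₂ = 37.6/1.04 = 36.154 min.
Tank 1: C₁ = C_in(1 − e^(−t/τ₁)). Tank 2 (τ₁ ≠ τ₂): C₂ = C_in[1 − (τ₁ e^(−t/τ₁) − τ₂ e^(−t/τ₂))/(τ₁ − τ₂)].
At t = 76.2: e^(−t/τ₁) = 0.032848, e^(−t/τ₂) = 0.12152.
C₂ = 2.08·[1 − (22.308·0.032848 − 36.154·0.12152)/(-13.846)] = 2.08·0.73561 = 1.5301 mol/L.

1.53 mol/L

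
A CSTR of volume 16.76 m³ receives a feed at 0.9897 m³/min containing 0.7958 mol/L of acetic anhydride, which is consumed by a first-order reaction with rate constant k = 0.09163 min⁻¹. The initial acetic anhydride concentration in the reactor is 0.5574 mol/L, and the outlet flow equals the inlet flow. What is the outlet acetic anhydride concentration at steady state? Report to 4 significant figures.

0.3119 mol/L

Accumulation = in − out − consumed: V dC/dt = Q C_in − Q C − k V C.
At steady state: 0 = Q C_in − (Q + kV) C_ss, so C_ss = Q C_in/(Q + kV).
C_ss = 0.9897·0.7958/(0.9897 + 0.09163·16.76) = 0.787603/2.52542 = 0.311870 mol/L.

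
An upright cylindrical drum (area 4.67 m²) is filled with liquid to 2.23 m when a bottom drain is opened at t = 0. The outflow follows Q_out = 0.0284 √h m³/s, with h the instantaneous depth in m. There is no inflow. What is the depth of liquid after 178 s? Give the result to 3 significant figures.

With no inflow, A dh/dt = −0.0284 √h.
Separate and integrate: 2(√h − √h₀) = −(0.0284/A) t.
√h = √2.23 − 0.0284·178/(2·4.67) = 1.4933 − 0.54124 = 0.95208.
h = 0.95208² = 0.90645 m.

0.906 m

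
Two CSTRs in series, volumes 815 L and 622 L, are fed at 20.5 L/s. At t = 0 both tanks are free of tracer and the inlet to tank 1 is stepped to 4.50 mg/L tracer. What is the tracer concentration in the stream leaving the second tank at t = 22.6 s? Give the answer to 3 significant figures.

Time constants: τᵢ = Vᵢ/Q for each well-mixed tank.
τ₁ = 815/20.5 = 39.756 s; τ₂ = 622/20.5 = 30.341 s.
Solving the cascade with C₁(0)=C₂(0)=0 gives C₂(t) = C_in[1 − (τ₁ e^(−t/τ₁) − τ₂ e^(−t/τ₂))/(τ₁ − τ₂)].
At t = 22.6: e^(−t/τ₁) = 0.56639, e^(−t/τ₂) = 0.47480.
C₂ = 4.50·[1 − (39.756·0.56639 − 30.341·0.47480)/(9.4146)] = 4.50·0.13843 = 0.62293 mg/L.

0.623 mg/L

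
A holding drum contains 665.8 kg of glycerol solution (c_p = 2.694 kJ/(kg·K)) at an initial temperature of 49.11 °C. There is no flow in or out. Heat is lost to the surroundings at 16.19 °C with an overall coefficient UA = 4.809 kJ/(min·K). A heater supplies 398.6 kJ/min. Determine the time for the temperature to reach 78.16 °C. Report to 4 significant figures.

M c_p dT/dt = −UA(T − T_amb) + Q̇.
τ = M c_p/UA = 372.981 min; T_ss = T_amb + Q̇/UA = 16.19 + 398.6/4.809 = 99.0763 °C.
T(t) = T_ss + (T₀ − T_ss)e^(−t/τ); set T = 78.16:
t = −τ ln[(T − T_ss)/(T₀ − T_ss)] = −372.981 · ln(0.418608) = 324.800 min.

324.8 min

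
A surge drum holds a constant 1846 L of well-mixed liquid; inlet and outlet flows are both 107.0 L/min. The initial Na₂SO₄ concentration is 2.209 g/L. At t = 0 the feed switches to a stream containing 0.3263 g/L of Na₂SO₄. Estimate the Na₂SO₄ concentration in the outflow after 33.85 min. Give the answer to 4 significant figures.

0.5910 g/L

Species balance on the tank: V dC/dt = Q(C_in − C).
Rewrite as dC/dt + C/τ = C_in/τ, τ = V/Q = 17.2523 min.
This is linear first-order; C(t) = C_in + (C₀ − C_in) e^(−t/τ).
C(33.85) = 0.3263 + (2.209 − 0.3263)·e^(−33.85/17.2523) = 0.3263 + (1.88270)·0.140570 = 0.590950 g/L.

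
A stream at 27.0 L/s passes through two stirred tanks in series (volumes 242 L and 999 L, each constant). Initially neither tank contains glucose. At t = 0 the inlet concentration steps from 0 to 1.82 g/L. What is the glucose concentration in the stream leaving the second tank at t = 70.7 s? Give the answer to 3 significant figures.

1.46 g/L

Species balance on tank i: dCᵢ/dt = (Cᵢ₋₁ − Cᵢ)/τᵢ with τᵢ = Vᵢ/Q.
τ₁ = 242/27.0 = 8.9630 s; τ₂ = 999/27.0 = 37.000 s.
Tank 1: C₁ = C_in(1 − e^(−t/τ₁)). Tank 2 (τ₁ ≠ τ₂): C₂ = C_in[1 − (τ₁ e^(−t/τ₁) − τ₂ e^(−t/τ₂))/(τ₁ − τ₂)].
At t = 70.7: e^(−t/τ₁) = 0.00037521, e^(−t/τ₂) = 0.14796.
C₂ = 1.82·[1 − (8.9630·0.00037521 − 37.000·0.14796)/(-28.037)] = 1.82·0.80486 = 1.4648 g/L.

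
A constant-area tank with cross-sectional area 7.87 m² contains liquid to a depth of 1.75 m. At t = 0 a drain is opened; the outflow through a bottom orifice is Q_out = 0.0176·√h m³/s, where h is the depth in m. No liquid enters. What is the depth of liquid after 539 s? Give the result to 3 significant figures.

0.519 m

With no inflow, A dh/dt = −0.0176 √h.
Separate and integrate: 2(√h − √h₀) = −(0.0176/A) t.
√h = √1.75 − 0.0176·539/(2·7.87) = 1.3229 − 0.60269 = 0.72018.
h = 0.72018² = 0.51866 m.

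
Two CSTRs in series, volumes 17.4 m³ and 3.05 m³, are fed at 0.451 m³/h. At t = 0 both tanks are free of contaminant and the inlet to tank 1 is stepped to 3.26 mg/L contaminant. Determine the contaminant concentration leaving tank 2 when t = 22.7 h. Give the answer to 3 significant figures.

Species balance on tank i: dCᵢ/dt = (Cᵢ₋₁ − Cᵢ)/τᵢ with τᵢ = Vᵢ/Q.
τ₁ = 17.4/0.451 = 38.581 h; τ₂ = 3.05/0.451 = 6.7627 h.
Tank 1: C₁ = C_in(1 − e^(−t/τ₁)). Tank 2 (τ₁ ≠ τ₂): C₂ = C_in[1 − (τ₁ e^(−t/τ₁) − τ₂ e^(−t/τ₂))/(τ₁ − τ₂)].
At t = 22.7: e^(−t/τ₁) = 0.55523, e^(−t/τ₂) = 0.034853.
C₂ = 3.26·[1 − (38.581·0.55523 − 6.7627·0.034853)/(31.818)] = 3.26·0.33417 = 1.0894 mg/L.

1.09 mg/L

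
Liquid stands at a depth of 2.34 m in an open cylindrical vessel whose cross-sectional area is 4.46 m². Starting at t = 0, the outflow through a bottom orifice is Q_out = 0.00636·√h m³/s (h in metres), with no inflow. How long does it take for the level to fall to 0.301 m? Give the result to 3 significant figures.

With no inflow, A dh/dt = −0.00636 √h.
Separate and integrate: 2(√h − √h₀) = −(0.00636/A) t.
t = 2A(√h₀ − √h)/0.00636 = 2·4.46·(√2.34 − √0.301)/0.00636
  = 8.9200 × (1.5297 − 0.54863) / 0.00636 = 1376.0 s.

1380 s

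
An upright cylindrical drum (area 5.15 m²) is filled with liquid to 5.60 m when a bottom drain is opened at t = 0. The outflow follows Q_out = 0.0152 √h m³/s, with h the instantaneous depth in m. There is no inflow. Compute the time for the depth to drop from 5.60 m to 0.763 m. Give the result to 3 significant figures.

1010 s

A dh/dt = −Q_out = −0.0152 √h.
∫ h^(−1/2) dh = −(0.0152/A) ∫ dt, giving 2√h = 2√h₀ − (0.0152/A) t.
t = 2A(√h₀ − √h)/0.0152 = 2·5.15·(√5.60 − √0.763)/0.0152
  = 10.300 × (2.3664 − 0.87350) / 0.0152 = 1011.7 s.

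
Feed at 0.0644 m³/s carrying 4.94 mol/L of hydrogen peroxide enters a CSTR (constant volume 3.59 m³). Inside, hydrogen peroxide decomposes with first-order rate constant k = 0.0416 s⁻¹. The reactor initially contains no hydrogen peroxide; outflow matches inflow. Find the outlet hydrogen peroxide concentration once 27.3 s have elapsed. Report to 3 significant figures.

1.20 mol/L

V dC/dt = Q(C_in − C) − k V C.
dC/dt = (Q/V) C_in − (Q/V + k) C; effective rate a = Q/V + k = 0.017939 + 0.0416 = 0.059539 s⁻¹.
C_ss = Q C_in/(Q + kV) = 1.4884 mol/L; C(t) = C_ss + (C₀ − C_ss) e^(−a t).
C(27.3) = 1.4884 + (-1.4884)·e^(−0.059539·27.3) = 1.4884 + (-1.4884)·0.19683 = 1.1954 mol/L.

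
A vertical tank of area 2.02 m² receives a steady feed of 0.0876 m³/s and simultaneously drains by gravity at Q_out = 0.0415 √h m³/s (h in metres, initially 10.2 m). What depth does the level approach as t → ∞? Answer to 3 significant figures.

4.46 m

A dh/dt = Q_in − 0.0415 √h. Steady state requires inflow = outflow:
Q_in = 0.0415 √h_ss ⇒ √h_ss = 0.0876/0.0415 = 2.1108.
h_ss = 2.1108² = 4.4557 m. (Since h₀ = 10.2 m > h_ss, the level will fall toward this value.)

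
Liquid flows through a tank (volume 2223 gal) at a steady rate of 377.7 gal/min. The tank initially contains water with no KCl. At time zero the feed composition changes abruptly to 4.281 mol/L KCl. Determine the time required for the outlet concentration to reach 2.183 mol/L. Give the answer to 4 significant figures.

4.198 min

Species balance: V dC/dt = Q(C_in − C) ⇒ τ = V/Q = 5.88562 min.
C(t) = C_in + (C₀ − C_in) e^(−t/τ). Set C = 2.183 and solve for t:
e^(−t/τ) = (C − C_in)/(C₀ − C_in) = (2.183 − 4.281)/(0 − 4.281) = 0.490072
t = −τ ln(…) = 5.88562 × 0.713202 = 4.19764 min.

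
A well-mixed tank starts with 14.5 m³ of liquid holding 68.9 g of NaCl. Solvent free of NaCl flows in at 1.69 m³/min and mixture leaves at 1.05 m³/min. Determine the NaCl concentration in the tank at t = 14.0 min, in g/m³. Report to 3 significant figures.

1.33 g/m³

Let m(t) be the amount of NaCl. Volume: V(t) = V₀ + (Q_in − Q_out) t = 14.5 + 0.64000 t; V(14.0) = 23.460 m³.
Species balance (pure solvent in): dm/dt = −Q_out · m/V(t).
dm/m = −Q_out dt/(V₀ + 0.64000 t); integrating gives ln(m/m₀) = −(Q_out/(Q_in−Q_out)) ln(V/V₀).
m = m₀ (V₀/V)^(Q_out/(Q_in−Q_out)) = 68.9 × (14.5/23.460)^(1.6406) = 31.289 g.
C = m/V = 31.289/23.460 = 1.3337 g/m³.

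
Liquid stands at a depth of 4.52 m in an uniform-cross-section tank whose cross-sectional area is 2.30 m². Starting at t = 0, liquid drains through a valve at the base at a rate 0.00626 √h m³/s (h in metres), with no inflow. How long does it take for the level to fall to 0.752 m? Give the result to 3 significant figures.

With no inflow, A dh/dt = −0.00626 √h.
Separate and integrate: 2(√h − √h₀) = −(0.00626/A) t.
t = 2A(√h₀ − √h)/0.00626 = 2·2.30·(√4.52 − √0.752)/0.00626
  = 4.6000 × (2.1260 − 0.86718) / 0.00626 = 925.03 s.

925 s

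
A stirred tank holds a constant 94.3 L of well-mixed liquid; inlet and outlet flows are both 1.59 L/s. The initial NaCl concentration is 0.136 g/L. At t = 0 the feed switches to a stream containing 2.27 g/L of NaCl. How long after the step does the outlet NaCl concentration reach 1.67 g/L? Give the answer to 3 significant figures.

75.3 s

Species balance on the tank: V dC/dt = Q(C_in − C), so τ = V/Q = 59.308 s.
C(t) = C_in + (C₀ − C_in) e^(−t/τ). Set C = 1.67 and solve for t:
e^(−t/τ) = (C − C_in)/(C₀ − C_in) = (1.67 − 2.27)/(0.136 − 2.27) = 0.28116
t = −τ ln(…) = 59.308 × 1.2688 = 75.252 s.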